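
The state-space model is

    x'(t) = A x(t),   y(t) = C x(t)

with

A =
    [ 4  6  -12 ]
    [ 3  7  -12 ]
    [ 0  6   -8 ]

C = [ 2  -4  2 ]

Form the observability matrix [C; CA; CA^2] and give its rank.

CA = [[-4, -4, 8]]
CA^2 = [[-28, -4, 32]]
Observability matrix O = [C; CA; CA^2] = [[2, -4, 2], [-4, -4, 8], [-28, -4, 32]]
The columns c1, c2, c3 of O are linearly dependent: c1 + c2 + c3 = 0 (check each entry), so rank(O) ≤ 2.
The 2×2 minor from rows 1, 2, columns 1, 2 is 2·(-4) - (-4)·(-4) = -8 - 16 = -24 ≠ 0, so rank(O) = 2.
rank(O) = 2 < n = 3, so the pair (A, C) is not completely observable.

2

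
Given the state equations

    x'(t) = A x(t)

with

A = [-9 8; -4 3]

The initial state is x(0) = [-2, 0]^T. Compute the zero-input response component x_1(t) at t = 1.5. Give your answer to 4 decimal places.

det(sI - A) = s^2 - (tr A)s + det A, with tr A = (-9) + 3 = -6 and det A = (-9)·3 - 8·(-4) = -27 - (-32) = 5.
So p(s) = det(sI - A) = s^2 + 6s + 5.
Factor s^2 + 6s + 5: two numbers with sum -6 and product 5 are -1 and -5, so s^2 + 6s + 5 = (s + 1)(s + 5).
Hence p(s) = (s + 1) (s + 5), with roots -5, -1.
The eigenvalues -5, -1 are distinct and real, so A is diagonalisable and x(t) = e^{At} x(0) = V diag(e^{λ_i t}) V^{-1} x(0), where the columns of V are the eigenvectors.
λ = -5: A - (-5)I = [[-4, 8], [-4, 8]]. Row 1 gives (-4)·v1 + 8·v2 = 0, so take v_1 = [-2, -1]^T.
λ = -1: A - (-1)I = [[-8, 8], [-4, 4]]. Row 1 gives (-8)·v1 + 8·v2 = 0, so take v_2 = [1, 1]^T.
V = [v_1 v_2] = [[-2, 1], [-1, 1]] has det V = -1, so V^{-1} = adj(V)/det V = [[-1, 1], [-1, 2]].
Modal coordinates z(0) = V^{-1} x(0): (-1)·(-2) + 1·0 = 2; (-1)·(-2) + 2·0 = 2; so z(0) = [2, 2]^T.
x_1(t) = Σ_i (v_i)_1 · z_i(0) · e^{λ_i t} (row 1 of V times the modal terms).
x_1(1.5) = (-2)·2·e^{-5·1.5} + 1·2·e^{-1·1.5} = (-4)·0.000553 + 2·0.223130 = 0.4440.

0.4440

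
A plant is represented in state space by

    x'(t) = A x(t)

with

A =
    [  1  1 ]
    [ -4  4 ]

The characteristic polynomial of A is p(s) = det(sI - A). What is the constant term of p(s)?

For a 2×2 matrix, det(sI - A) = s^2 - (tr A)s + det A.
tr A = 5, det A = 8.
So p(s) = s^2 - 5s + 8.
The constant term is 8.

8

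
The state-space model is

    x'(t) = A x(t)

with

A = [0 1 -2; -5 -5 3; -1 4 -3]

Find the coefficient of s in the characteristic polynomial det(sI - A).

Expand det(sI - A) for the 3×3 matrix.
p(s) = s^3 + 8s^2 + 6s - 32.
(Check: constant term = det(-A) = (-1)^3 det A = -32; coefficient of s^2 = -tr A = 8.)
The coefficient of s is 6.

6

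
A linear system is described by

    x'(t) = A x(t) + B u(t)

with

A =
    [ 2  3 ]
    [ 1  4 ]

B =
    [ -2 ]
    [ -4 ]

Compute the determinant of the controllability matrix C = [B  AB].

-28

AB = [[-16], [-18]]
Controllability matrix C = [B  AB] = [[-2, -16], [-4, -18]]
det(C) = (-2)·(-18) - (-16)·(-4) = 36 - 64 = -28
Since det(C) ≠ 0, rank(C) = 2 and the system is completely controllable.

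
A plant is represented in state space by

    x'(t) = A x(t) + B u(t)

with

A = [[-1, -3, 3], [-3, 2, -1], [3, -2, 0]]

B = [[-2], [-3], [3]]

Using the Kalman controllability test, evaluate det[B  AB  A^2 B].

AB = [[20], [-3], [0]]
A^2B = [[-11], [-66], [66]]
Controllability matrix C = [B  AB  A^2B] = [[-2, 20, -11], [-3, -3, -66], [3, 0, 66]]
Expanding along the first row, det(C) = (-2)·((-3)·66 - (-66)·0) - 20·((-3)·66 - (-66)·3) + (-11)·((-3)·0 - (-3)·3) = (-2)·(-198) - 20·0 + (-11)·9 = 297
Since det(C) ≠ 0, rank(C) = 3 and the system is completely controllable.

297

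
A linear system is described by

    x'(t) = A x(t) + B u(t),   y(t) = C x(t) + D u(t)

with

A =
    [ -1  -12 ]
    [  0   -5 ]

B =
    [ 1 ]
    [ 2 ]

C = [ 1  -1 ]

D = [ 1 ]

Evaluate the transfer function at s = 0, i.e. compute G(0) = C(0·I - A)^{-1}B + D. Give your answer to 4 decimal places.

-3.2000

G(0) = C(-A)^{-1}B + D = -C A^{-1} B + D.
det A = 5, so A^{-1} = (1/5)·adj(A) = [[-1, 12/5], [0, -1/5]]
A^{-1} B = [19/5, -2/5]^T
C A^{-1} B = 21/5
G(0) = D - C A^{-1} B = 1 - (21/5) = -16/5 ≈ -3.2000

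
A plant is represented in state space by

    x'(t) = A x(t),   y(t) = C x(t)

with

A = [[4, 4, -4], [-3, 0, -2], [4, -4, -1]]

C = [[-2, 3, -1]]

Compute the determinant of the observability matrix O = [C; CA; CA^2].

3427

CA = [[-21, -4, 3]]
CA^2 = [[-60, -96, 89]]
Observability matrix O = [C; CA; CA^2] = [[-2, 3, -1], [-21, -4, 3], [-60, -96, 89]]
Expanding along the first row, det(O) = (-2)·((-4)·89 - 3·(-96)) - 3·((-21)·89 - 3·(-60)) + (-1)·((-21)·(-96) - (-4)·(-60)) = (-2)·(-68) - 3·(-1689) + (-1)·1776 = 3427
Since det(O) ≠ 0, rank(O) = 3 and the system is completely observable.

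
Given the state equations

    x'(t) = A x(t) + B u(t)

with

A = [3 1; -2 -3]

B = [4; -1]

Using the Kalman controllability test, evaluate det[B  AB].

-9

AB = [[11], [-5]]
Controllability matrix C = [B  AB] = [[4, 11], [-1, -5]]
det(C) = 4·(-5) - 11·(-1) = -20 - (-11) = -9
Since det(C) ≠ 0, rank(C) = 2 and the system is completely controllable.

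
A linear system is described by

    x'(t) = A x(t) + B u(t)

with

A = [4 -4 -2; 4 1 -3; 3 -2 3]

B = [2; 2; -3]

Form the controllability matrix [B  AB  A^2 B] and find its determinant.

-2956

AB = [[6], [19], [-7]]
A^2B = [[-38], [64], [-41]]
Controllability matrix C = [B  AB  A^2B] = [[2, 6, -38], [2, 19, 64], [-3, -7, -41]]
Expanding along the first row, det(C) = 2·(19·(-41) - 64·(-7)) - 6·(2·(-41) - 64·(-3)) + (-38)·(2·(-7) - 19·(-3)) = 2·(-331) - 6·110 + (-38)·43 = -2956
Since det(C) ≠ 0, rank(C) = 3 and the system is completely controllable.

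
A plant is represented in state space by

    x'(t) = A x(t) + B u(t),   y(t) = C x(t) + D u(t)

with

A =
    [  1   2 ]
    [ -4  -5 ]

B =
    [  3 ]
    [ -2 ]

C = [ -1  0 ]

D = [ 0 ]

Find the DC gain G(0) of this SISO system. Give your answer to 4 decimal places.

G(0) = C(-A)^{-1}B + D = -C A^{-1} B + D.
det A = 3, so A^{-1} = (1/3)·adj(A) = [[-5/3, -2/3], [4/3, 1/3]]
A^{-1} B = [-11/3, 10/3]^T
C A^{-1} B = 11/3
G(0) = D - C A^{-1} B = 0 - (11/3) = -11/3 ≈ -3.6667

-3.6667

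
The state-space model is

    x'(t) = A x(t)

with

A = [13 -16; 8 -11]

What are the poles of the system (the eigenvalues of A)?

det(sI - A) = s^2 - (tr A)s + det A, with tr A = 13 + (-11) = 2 and det A = 13·(-11) - (-16)·8 = -143 - (-128) = -15.
So p(s) = det(sI - A) = s^2 - 2s - 15.
Factor s^2 - 2s - 15: two numbers with sum 2 and product -15 are 5 and -3, so s^2 - 2s - 15 = (s - 5)(s + 3).
Hence p(s) = (s - 5) (s + 3), with roots -3, 5.
At least one eigenvalue has non-negative real part, so the system is not asymptotically stable.

-3, 5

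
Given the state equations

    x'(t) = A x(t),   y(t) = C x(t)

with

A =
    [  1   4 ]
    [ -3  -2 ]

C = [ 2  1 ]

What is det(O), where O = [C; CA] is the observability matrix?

CA = [[-1, 6]]
Observability matrix O = [C; CA] = [[2, 1], [-1, 6]]
det(O) = 2·6 - 1·(-1) = 12 - (-1) = 13
Since det(O) ≠ 0, rank(O) = 2 and the system is completely observable.

13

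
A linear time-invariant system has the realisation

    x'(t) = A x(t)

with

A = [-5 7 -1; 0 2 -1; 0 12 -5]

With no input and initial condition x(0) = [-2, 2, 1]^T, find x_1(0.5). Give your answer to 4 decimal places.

2.0780

det(sI - A) = s^3 - (tr A)s^2 + (M11 + M22 + M33)s - det A, where Mii is the 2×2 principal minor of A obtained by deleting row i and column i.
tr A = (-5) + 2 + (-5) = -8; M11 = 2·(-5) - (-1)·12 = -10 - (-12) = 2; M22 = (-5)·(-5) - (-1)·0 = 25 - 0 = 25; M33 = (-5)·2 - 7·0 = -10 - 0 = -10; sum of minors = 17.
det A = (-5)·(2·(-5) - (-1)·12) - 7·(0·(-5) - (-1)·0) + (-1)·(0·12 - 2·0) = (-5)·2 - 7·0 + (-1)·0 = -10.
So p(s) = det(sI - A) = s^3 + 8s^2 + 17s + 10.
Rational-root test: any integer root divides 10. Testing small divisors, s = -1 works: p(-1) = -1 + 8 + (-17) + 10 = 0, so (s + 1) is a factor.
Dividing, p(s) = (s + 1)(s^2 + 7s + 10).
Factor s^2 + 7s + 10: two numbers with sum -7 and product 10 are -2 and -5, so s^2 + 7s + 10 = (s + 2)(s + 5).
Hence p(s) = (s + 1) (s + 2) (s + 5), with roots -5, -2, -1.
The eigenvalues -5, -2, -1 are distinct and real, so A is diagonalisable and x(t) = e^{At} x(0) = V diag(e^{λ_i t}) V^{-1} x(0), where the columns of V are the eigenvectors.
λ = -5: A - (-5)I = [[0, 7, -1], [0, 7, -1], [0, 12, 0]]. v must be orthogonal to every row; (row 1) × (row 3) = [12, 0, 0], so take v_1 = [1, 0, 0]^T.
λ = -2: A - (-2)I = [[-3, 7, -1], [0, 4, -1], [0, 12, -3]]. v must be orthogonal to every row; (row 1) × (row 2) = [-3, -3, -12], so take v_2 = [1, 1, 4]^T.
λ = -1: A - (-1)I = [[-4, 7, -1], [0, 3, -1], [0, 12, -4]]. v must be orthogonal to every row; (row 1) × (row 2) = [-4, -4, -12], so take v_3 = [-1, -1, -3]^T.
V = [v_1 v_2 v_3] = [[1, 1, -1], [0, 1, -1], [0, 4, -3]] has det V = 1, so V^{-1} = adj(V)/det V = [[1, -1, 0], [0, -3, 1], [0, -4, 1]].
Modal coordinates z(0) = V^{-1} x(0): 1·(-2) + (-1)·2 + 0·1 = -4; 0·(-2) + (-3)·2 + 1·1 = -5; 0·(-2) + (-4)·2 + 1·1 = -7; so z(0) = [-4, -5, -7]^T.
x_1(t) = Σ_i (v_i)_1 · z_i(0) · e^{λ_i t} (row 1 of V times the modal terms).
x_1(0.5) = 1·(-4)·e^{-5·0.5} + 1·(-5)·e^{-2·0.5} + (-1)·(-7)·e^{-1·0.5} = (-4)·0.082085 + (-5)·0.367879 + 7·0.606531 = 2.0780.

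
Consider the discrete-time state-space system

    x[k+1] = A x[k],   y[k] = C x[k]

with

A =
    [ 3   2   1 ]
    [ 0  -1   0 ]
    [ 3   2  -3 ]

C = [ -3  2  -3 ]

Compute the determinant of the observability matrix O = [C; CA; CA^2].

-2448

CA = [[-18, -14, 6]]
CA^2 = [[-36, -10, -36]]
Observability matrix O = [C; CA; CA^2] = [[-3, 2, -3], [-18, -14, 6], [-36, -10, -36]]
Expanding along the first row, det(O) = (-3)·((-14)·(-36) - 6·(-10)) - 2·((-18)·(-36) - 6·(-36)) + (-3)·((-18)·(-10) - (-14)·(-36)) = (-3)·564 - 2·864 + (-3)·(-324) = -2448
Since det(O) ≠ 0, rank(O) = 3 and the system is completely observable.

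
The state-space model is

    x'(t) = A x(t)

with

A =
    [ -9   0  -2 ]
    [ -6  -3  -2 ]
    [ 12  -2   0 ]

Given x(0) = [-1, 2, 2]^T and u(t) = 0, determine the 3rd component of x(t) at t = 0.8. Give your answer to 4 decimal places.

det(sI - A) = s^3 - (tr A)s^2 + (M11 + M22 + M33)s - det A, where Mii is the 2×2 principal minor of A obtained by deleting row i and column i.
tr A = (-9) + (-3) + 0 = -12; M11 = (-3)·0 - (-2)·(-2) = 0 - 4 = -4; M22 = (-9)·0 - (-2)·12 = 0 - (-24) = 24; M33 = (-9)·(-3) - 0·(-6) = 27 - 0 = 27; sum of minors = 47.
det A = (-9)·((-3)·0 - (-2)·(-2)) - 0·((-6)·0 - (-2)·12) + (-2)·((-6)·(-2) - (-3)·12) = (-9)·(-4) - 0·24 + (-2)·48 = -60.
So p(s) = det(sI - A) = s^3 + 12s^2 + 47s + 60.
Rational-root test: any integer root divides 60. Testing small divisors, s = -3 works: p(-3) = -27 + 108 + (-141) + 60 = 0, so (s + 3) is a factor.
Dividing, p(s) = (s + 3)(s^2 + 9s + 20).
Factor s^2 + 9s + 20: two numbers with sum -9 and product 20 are -4 and -5, so s^2 + 9s + 20 = (s + 4)(s + 5).
Hence p(s) = (s + 3) (s + 4) (s + 5), with roots -5, -4, -3.
The eigenvalues -5, -4, -3 are distinct and real, so A is diagonalisable and x(t) = e^{At} x(0) = V diag(e^{λ_i t}) V^{-1} x(0), where the columns of V are the eigenvectors.
λ = -5: A - (-5)I = [[-4, 0, -2], [-6, 2, -2], [12, -2, 5]]. v must be orthogonal to every row; (row 1) × (row 2) = [4, 4, -8], so take v_1 = [1, 1, -2]^T.
λ = -4: A - (-4)I = [[-5, 0, -2], [-6, 1, -2], [12, -2, 4]]. v must be orthogonal to every row; (row 1) × (row 2) = [2, 2, -5], so take v_2 = [-2, -2, 5]^T.
λ = -3: A - (-3)I = [[-6, 0, -2], [-6, 0, -2], [12, -2, 3]]. v must be orthogonal to every row; (row 1) × (row 3) = [-4, -6, 12], so take v_3 = [-2, -3, 6]^T.
V = [v_1 v_2 v_3] = [[1, -2, -2], [1, -2, -3], [-2, 5, 6]] has det V = 1, so V^{-1} = adj(V)/det V = [[3, 2, 2], [0, 2, 1], [1, -1, 0]].
Modal coordinates z(0) = V^{-1} x(0): 3·(-1) + 2·2 + 2·2 = 5; 0·(-1) + 2·2 + 1·2 = 6; 1·(-1) + (-1)·2 + 0·2 = -3; so z(0) = [5, 6, -3]^T.
x_3(t) = Σ_i (v_i)_3 · z_i(0) · e^{λ_i t} (row 3 of V times the modal terms).
x_3(0.8) = (-2)·5·e^{-5·0.8} + 5·6·e^{-4·0.8} + 6·(-3)·e^{-3·0.8} = (-10)·0.018316 + 30·0.040762 + (-18)·0.090718 = -0.5932.

-0.5932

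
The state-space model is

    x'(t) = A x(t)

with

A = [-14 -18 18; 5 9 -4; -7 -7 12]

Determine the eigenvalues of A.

-2, 4, 5

det(sI - A) = s^3 - (tr A)s^2 + (M11 + M22 + M33)s - det A, where Mii is the 2×2 principal minor of A obtained by deleting row i and column i.
tr A = (-14) + 9 + 12 = 7; M11 = 9·12 - (-4)·(-7) = 108 - 28 = 80; M22 = (-14)·12 - 18·(-7) = -168 - (-126) = -42; M33 = (-14)·9 - (-18)·5 = -126 - (-90) = -36; sum of minors = 2.
det A = (-14)·(9·12 - (-4)·(-7)) - (-18)·(5·12 - (-4)·(-7)) + 18·(5·(-7) - 9·(-7)) = (-14)·80 - (-18)·32 + 18·28 = -40.
So p(s) = det(sI - A) = s^3 - 7s^2 + 2s + 40.
Rational-root test: any integer root divides 40. Testing small divisors, s = -2 works: p(-2) = -8 + (-28) + (-4) + 40 = 0, so (s + 2) is a factor.
Dividing, p(s) = (s + 2)(s^2 - 9s + 20).
Factor s^2 - 9s + 20: two numbers with sum 9 and product 20 are 5 and 4, so s^2 - 9s + 20 = (s - 5)(s - 4).
Hence p(s) = (s - 5) (s - 4) (s + 2), with roots -2, 4, 5.
At least one eigenvalue has non-negative real part, so the system is not asymptotically stable.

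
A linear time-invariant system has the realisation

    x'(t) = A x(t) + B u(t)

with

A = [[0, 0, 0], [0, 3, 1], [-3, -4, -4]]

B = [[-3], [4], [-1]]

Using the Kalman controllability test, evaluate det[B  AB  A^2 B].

786

AB = [[0], [11], [-3]]
A^2B = [[0], [30], [-32]]
Controllability matrix C = [B  AB  A^2B] = [[-3, 0, 0], [4, 11, 30], [-1, -3, -32]]
Expanding along the first row, det(C) = (-3)·(11·(-32) - 30·(-3)) - 0·(4·(-32) - 30·(-1)) + 0·(4·(-3) - 11·(-1)) = (-3)·(-262) - 0·(-98) + 0·(-1) = 786
Since det(C) ≠ 0, rank(C) = 3 and the system is completely controllable.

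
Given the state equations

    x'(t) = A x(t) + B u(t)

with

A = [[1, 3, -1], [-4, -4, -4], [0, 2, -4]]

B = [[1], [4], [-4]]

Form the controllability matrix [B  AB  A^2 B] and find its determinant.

AB = [[17], [-4], [24]]
A^2B = [[-19], [-148], [-104]]
Controllability matrix C = [B  AB  A^2B] = [[1, 17, -19], [4, -4, -148], [-4, 24, -104]]
Expanding along the first row, det(C) = 1·((-4)·(-104) - (-148)·24) - 17·(4·(-104) - (-148)·(-4)) + (-19)·(4·24 - (-4)·(-4)) = 1·3968 - 17·(-1008) + (-19)·80 = 19584
Since det(C) ≠ 0, rank(C) = 3 and the system is completely controllable.

19584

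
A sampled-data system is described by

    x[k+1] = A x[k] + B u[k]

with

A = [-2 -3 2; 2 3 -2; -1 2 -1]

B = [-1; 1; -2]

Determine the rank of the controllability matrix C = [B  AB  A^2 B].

2

AB = [[-5], [5], [5]]
A^2B = [[5], [-5], [10]]
Controllability matrix C = [B  AB  A^2B] = [[-1, -5, 5], [1, 5, -5], [-2, 5, 10]]
The rows r1, r2, r3 of C are linearly dependent: r1 + r2 = 0 (check each entry), so rank(C) ≤ 2.
The 2×2 minor from rows 1, 3, columns 1, 2 is (-1)·5 - (-5)·(-2) = -5 - 10 = -15 ≠ 0, so rank(C) = 2.
rank(C) = 2 < n = 3, so the pair (A, B) is not completely controllable.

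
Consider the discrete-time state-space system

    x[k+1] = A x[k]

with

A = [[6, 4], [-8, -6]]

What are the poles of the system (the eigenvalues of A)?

det(zI - A) = z^2 - (tr A)z + det A, with tr A = 6 + (-6) = 0 and det A = 6·(-6) - 4·(-8) = -36 - (-32) = -4.
So p(z) = det(zI - A) = z^2 - 4.
Factor z^2 - 4: two numbers with sum 0 and product -4 are 2 and -2, so z^2 - 4 = (z - 2)(z + 2).
Hence p(z) = (z - 2) (z + 2), with roots -2, 2.

-2, 2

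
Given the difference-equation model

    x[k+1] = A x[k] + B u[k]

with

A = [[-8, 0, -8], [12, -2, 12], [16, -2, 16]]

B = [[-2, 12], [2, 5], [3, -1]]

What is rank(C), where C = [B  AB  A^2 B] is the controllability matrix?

AB = [[-8, -88], [8, 122], [12, 166]]
A^2B = [[-32, -624], [32, 692], [48, 1004]]
Controllability matrix C = [B  AB  A^2B] = [[-2, 12, -8, -88, -32, -624], [2, 5, 8, 122, 32, 692], [3, -1, 12, 166, 48, 1004]]
The rows r1, r2, r3 of C are linearly dependent: r1 - 2·r2 + 2·r3 = 0 (check each entry), so rank(C) ≤ 2.
The 2×2 minor from rows 1, 2, columns 1, 2 is (-2)·5 - 12·2 = -10 - 24 = -34 ≠ 0, so rank(C) = 2.
rank(C) = 2 < n = 3, so the pair (A, B) is not completely controllable.

2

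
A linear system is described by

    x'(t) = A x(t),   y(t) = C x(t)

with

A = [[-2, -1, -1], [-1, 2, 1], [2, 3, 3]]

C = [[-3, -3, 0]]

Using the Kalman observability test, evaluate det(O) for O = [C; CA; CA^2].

CA = [[9, -3, 0]]
CA^2 = [[-15, -15, -12]]
Observability matrix O = [C; CA; CA^2] = [[-3, -3, 0], [9, -3, 0], [-15, -15, -12]]
Expanding along the first row, det(O) = (-3)·((-3)·(-12) - 0·(-15)) - (-3)·(9·(-12) - 0·(-15)) + 0·(9·(-15) - (-3)·(-15)) = (-3)·36 - (-3)·(-108) + 0·(-180) = -432
Since det(O) ≠ 0, rank(O) = 3 and the system is completely observable.

-432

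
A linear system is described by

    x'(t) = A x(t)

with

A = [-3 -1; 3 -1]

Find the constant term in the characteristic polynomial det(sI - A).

For a 2×2 matrix, det(sI - A) = s^2 - (tr A)s + det A.
tr A = -4, det A = 6.
So p(s) = s^2 + 4s + 6.
The constant term is 6.

6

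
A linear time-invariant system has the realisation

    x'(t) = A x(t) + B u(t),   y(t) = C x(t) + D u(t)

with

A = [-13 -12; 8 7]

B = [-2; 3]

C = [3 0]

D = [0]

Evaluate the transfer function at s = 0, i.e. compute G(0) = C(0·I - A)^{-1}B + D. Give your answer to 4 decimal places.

G(0) = C(-A)^{-1}B + D = -C A^{-1} B + D.
det A = 5, so A^{-1} = (1/5)·adj(A) = [[7/5, 12/5], [-8/5, -13/5]]
A^{-1} B = [22/5, -23/5]^T
C A^{-1} B = 66/5
G(0) = D - C A^{-1} B = 0 - (66/5) = -66/5 ≈ -13.2000

-13.2000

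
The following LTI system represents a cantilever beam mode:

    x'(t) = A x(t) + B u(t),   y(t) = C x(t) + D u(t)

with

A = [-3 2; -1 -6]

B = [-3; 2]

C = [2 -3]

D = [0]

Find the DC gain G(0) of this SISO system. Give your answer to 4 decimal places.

G(0) = C(-A)^{-1}B + D = -C A^{-1} B + D.
det A = 20, so A^{-1} = (1/20)·adj(A) = [[-3/10, -1/10], [1/20, -3/20]]
A^{-1} B = [7/10, -9/20]^T
C A^{-1} B = 11/4
G(0) = D - C A^{-1} B = 0 - (11/4) = -11/4 ≈ -2.7500

-2.7500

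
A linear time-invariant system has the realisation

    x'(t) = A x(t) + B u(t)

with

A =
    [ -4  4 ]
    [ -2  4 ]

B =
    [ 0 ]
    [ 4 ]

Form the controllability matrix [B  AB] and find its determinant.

-64

AB = [[16], [16]]
Controllability matrix C = [B  AB] = [[0, 16], [4, 16]]
det(C) = 0·16 - 16·4 = 0 - 64 = -64
Since det(C) ≠ 0, rank(C) = 2 and the system is completely controllable.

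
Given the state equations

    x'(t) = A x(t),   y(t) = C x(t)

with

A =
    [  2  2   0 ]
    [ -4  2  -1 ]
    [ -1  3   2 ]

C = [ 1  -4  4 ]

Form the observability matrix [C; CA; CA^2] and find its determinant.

5036

CA = [[14, 6, 12]]
CA^2 = [[-8, 76, 18]]
Observability matrix O = [C; CA; CA^2] = [[1, -4, 4], [14, 6, 12], [-8, 76, 18]]
Expanding along the first row, det(O) = 1·(6·18 - 12·76) - (-4)·(14·18 - 12·(-8)) + 4·(14·76 - 6·(-8)) = 1·(-804) - (-4)·348 + 4·1112 = 5036
Since det(O) ≠ 0, rank(O) = 3 and the system is completely observable.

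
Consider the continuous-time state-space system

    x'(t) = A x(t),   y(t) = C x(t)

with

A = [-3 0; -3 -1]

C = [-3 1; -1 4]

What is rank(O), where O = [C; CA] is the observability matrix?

CA = [[6, -1], [-9, -4]]
Observability matrix O = [C; CA] = [[-3, 1], [-1, 4], [6, -1], [-9, -4]]
Take the 2×2 submatrix of O formed by rows 1, 2: [[-3, 1], [-1, 4]]. Its determinant is (-3)·4 - 1·(-1) = -12 - (-1) = -11 ≠ 0.
So rank(O) ≥ 2; since O has 2 columns, rank(O) = 2.
rank(O) = 2 = n, so the pair (A, C) is completely observable.

2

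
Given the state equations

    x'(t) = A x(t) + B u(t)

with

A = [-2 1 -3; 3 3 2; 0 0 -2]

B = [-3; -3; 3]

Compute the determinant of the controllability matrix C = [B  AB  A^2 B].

AB = [[-6], [-12], [-6]]
A^2B = [[18], [-66], [12]]
Controllability matrix C = [B  AB  A^2B] = [[-3, -6, 18], [-3, -12, -66], [3, -6, 12]]
Expanding along the first row, det(C) = (-3)·((-12)·12 - (-66)·(-6)) - (-6)·((-3)·12 - (-66)·3) + 18·((-3)·(-6) - (-12)·3) = (-3)·(-540) - (-6)·162 + 18·54 = 3564
Since det(C) ≠ 0, rank(C) = 3 and the system is completely controllable.

3564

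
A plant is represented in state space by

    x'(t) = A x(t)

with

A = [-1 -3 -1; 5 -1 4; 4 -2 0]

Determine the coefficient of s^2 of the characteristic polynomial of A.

Expand det(sI - A) for the 3×3 matrix.
p(s) = s^3 + 2s^2 + 28s + 50.
(Check: constant term = det(-A) = (-1)^3 det A = 50; coefficient of s^2 = -tr A = 2.)
The coefficient of s^2 is 2.

2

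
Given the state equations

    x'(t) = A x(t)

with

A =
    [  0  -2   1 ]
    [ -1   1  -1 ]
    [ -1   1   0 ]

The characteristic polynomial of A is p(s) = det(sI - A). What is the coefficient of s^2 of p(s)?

Expand det(sI - A) for the 3×3 matrix.
p(s) = s^3 - s^2 + 2.
(Check: constant term = det(-A) = (-1)^3 det A = 2; coefficient of s^2 = -tr A = -1.)
The coefficient of s^2 is -1.

-1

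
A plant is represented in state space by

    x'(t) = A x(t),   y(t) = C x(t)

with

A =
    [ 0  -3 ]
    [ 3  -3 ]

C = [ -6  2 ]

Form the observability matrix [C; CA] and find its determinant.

-84

CA = [[6, 12]]
Observability matrix O = [C; CA] = [[-6, 2], [6, 12]]
det(O) = (-6)·12 - 2·6 = -72 - 12 = -84
Since det(O) ≠ 0, rank(O) = 2 and the system is completely observable.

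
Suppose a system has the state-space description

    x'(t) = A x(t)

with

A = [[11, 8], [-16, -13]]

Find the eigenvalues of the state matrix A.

det(sI - A) = s^2 - (tr A)s + det A, with tr A = 11 + (-13) = -2 and det A = 11·(-13) - 8·(-16) = -143 - (-128) = -15.
So p(s) = det(sI - A) = s^2 + 2s - 15.
Factor s^2 + 2s - 15: two numbers with sum -2 and product -15 are 3 and -5, so s^2 + 2s - 15 = (s - 3)(s + 5).
Hence p(s) = (s - 3) (s + 5), with roots -5, 3.
At least one eigenvalue has non-negative real part, so the system is not asymptotically stable.

-5, 3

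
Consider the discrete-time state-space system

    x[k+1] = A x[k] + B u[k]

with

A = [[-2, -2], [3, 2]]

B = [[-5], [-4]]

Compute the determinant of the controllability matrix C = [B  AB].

AB = [[18], [-23]]
Controllability matrix C = [B  AB] = [[-5, 18], [-4, -23]]
det(C) = (-5)·(-23) - 18·(-4) = 115 - (-72) = 187
Since det(C) ≠ 0, rank(C) = 2 and the system is completely controllable.

187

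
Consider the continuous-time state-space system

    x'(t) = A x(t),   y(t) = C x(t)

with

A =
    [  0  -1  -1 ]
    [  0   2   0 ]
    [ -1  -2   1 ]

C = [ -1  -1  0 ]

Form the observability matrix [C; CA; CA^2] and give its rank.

3

CA = [[0, -1, 1]]
CA^2 = [[-1, -4, 1]]
Observability matrix O = [C; CA; CA^2] = [[-1, -1, 0], [0, -1, 1], [-1, -4, 1]]
det(O) = (-1)·((-1)·1 - 1·(-4)) - (-1)·(0·1 - 1·(-1)) + 0·(0·(-4) - (-1)·(-1)) = (-1)·3 - (-1)·1 + 0·(-1) = -2 ≠ 0, so rank(O) = 3.
rank(O) = 3 = n, so the pair (A, C) is completely observable.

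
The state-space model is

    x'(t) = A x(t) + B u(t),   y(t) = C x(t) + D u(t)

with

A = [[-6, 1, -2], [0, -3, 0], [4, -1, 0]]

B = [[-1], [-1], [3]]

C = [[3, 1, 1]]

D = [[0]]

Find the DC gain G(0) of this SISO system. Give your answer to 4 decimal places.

G(0) = C(-A)^{-1}B + D = -C A^{-1} B + D.
det A = -24, so A^{-1} = (1/-24)·adj(A) = [[0, -1/12, 1/4], [0, -1/3, 0], [-1/2, 1/12, -3/4]]
A^{-1} B = [5/6, 1/3, -11/6]^T
C A^{-1} B = 1
G(0) = D - C A^{-1} B = 0 - (1) = -1

-1.0000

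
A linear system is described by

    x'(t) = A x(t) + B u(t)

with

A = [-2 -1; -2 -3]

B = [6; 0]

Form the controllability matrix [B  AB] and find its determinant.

AB = [[-12], [-12]]
Controllability matrix C = [B  AB] = [[6, -12], [0, -12]]
det(C) = 6·(-12) - (-12)·0 = -72 - 0 = -72
Since det(C) ≠ 0, rank(C) = 2 and the system is completely controllable.

-72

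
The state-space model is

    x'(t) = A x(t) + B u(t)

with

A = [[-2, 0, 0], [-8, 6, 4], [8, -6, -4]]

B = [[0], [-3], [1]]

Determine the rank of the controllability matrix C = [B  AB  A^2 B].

AB = [[0], [-14], [14]]
A^2B = [[0], [-28], [28]]
Controllability matrix C = [B  AB  A^2B] = [[0, 0, 0], [-3, -14, -28], [1, 14, 28]]
Row 1 of C is identically zero, so rank(C) ≤ 2.
The 2×2 minor from rows 2, 3, columns 1, 2 is (-3)·14 - (-14)·1 = -42 - (-14) = -28 ≠ 0, so rank(C) = 2.
rank(C) = 2 < n = 3, so the pair (A, B) is not completely controllable.

2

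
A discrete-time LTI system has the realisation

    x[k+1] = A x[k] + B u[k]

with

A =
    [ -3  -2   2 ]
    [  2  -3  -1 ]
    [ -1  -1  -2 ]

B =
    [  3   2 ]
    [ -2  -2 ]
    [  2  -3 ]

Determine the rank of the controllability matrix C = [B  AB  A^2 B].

AB = [[-1, -8], [10, 13], [-5, 6]]
A^2B = [[-27, 10], [-27, -61], [1, -17]]
Controllability matrix C = [B  AB  A^2B] = [[3, 2, -1, -8, -27, 10], [-2, -2, 10, 13, -27, -61], [2, -3, -5, 6, 1, -17]]
Take the 3×3 submatrix of C formed by columns 1, 2, 3: [[3, 2, -1], [-2, -2, 10], [2, -3, -5]]. Its determinant is 3·((-2)·(-5) - 10·(-3)) - 2·((-2)·(-5) - 10·2) + (-1)·((-2)·(-3) - (-2)·2) = 3·40 - 2·(-10) + (-1)·10 = 130 ≠ 0.
So rank(C) ≥ 3; since C has 3 rows, rank(C) = 3.
rank(C) = 3 = n, so the pair (A, B) is completely controllable.

3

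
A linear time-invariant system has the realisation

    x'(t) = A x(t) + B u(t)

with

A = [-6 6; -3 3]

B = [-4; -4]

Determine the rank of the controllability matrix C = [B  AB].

1

AB = [[0], [0]]
Controllability matrix C = [B  AB] = [[-4, 0], [-4, 0]]
Every column of C is a scalar multiple of column 1 = [-4, -4] (multipliers 1, 0), so the columns span a one-dimensional space.
C ≠ 0, hence rank(C) = 1.
rank(C) = 1 < n = 2, so the pair (A, B) is not completely controllable.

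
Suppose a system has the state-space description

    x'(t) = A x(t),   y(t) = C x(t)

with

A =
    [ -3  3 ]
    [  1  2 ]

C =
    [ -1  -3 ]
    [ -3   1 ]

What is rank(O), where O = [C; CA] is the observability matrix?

2

CA = [[0, -9], [10, -7]]
Observability matrix O = [C; CA] = [[-1, -3], [-3, 1], [0, -9], [10, -7]]
Take the 2×2 submatrix of O formed by rows 1, 2: [[-1, -3], [-3, 1]]. Its determinant is (-1)·1 - (-3)·(-3) = -1 - 9 = -10 ≠ 0.
So rank(O) ≥ 2; since O has 2 columns, rank(O) = 2.
rank(O) = 2 = n, so the pair (A, C) is completely observable.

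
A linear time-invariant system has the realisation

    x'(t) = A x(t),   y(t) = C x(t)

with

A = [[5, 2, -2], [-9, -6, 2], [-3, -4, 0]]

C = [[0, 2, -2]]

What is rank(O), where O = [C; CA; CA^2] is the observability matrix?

2

CA = [[-12, -4, 4]]
CA^2 = [[-36, -16, 16]]
Observability matrix O = [C; CA; CA^2] = [[0, 2, -2], [-12, -4, 4], [-36, -16, 16]]
The columns c1, c2, c3 of O are linearly dependent: c2 + c3 = 0 (check each entry), so rank(O) ≤ 2.
The 2×2 minor from rows 1, 2, columns 1, 2 is 0·(-4) - 2·(-12) = 0 - (-24) = 24 ≠ 0, so rank(O) = 2.
rank(O) = 2 < n = 3, so the pair (A, C) is not completely observable.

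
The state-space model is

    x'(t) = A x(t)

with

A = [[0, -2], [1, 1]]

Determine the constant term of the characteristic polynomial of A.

2

For a 2×2 matrix, det(sI - A) = s^2 - (tr A)s + det A.
tr A = 1, det A = 2.
So p(s) = s^2 - s + 2.
The constant term is 2.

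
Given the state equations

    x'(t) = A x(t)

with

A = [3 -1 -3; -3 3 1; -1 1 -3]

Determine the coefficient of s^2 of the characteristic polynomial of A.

Expand det(sI - A) for the 3×3 matrix.
p(s) = s^3 - 3s^2 - 16s + 20.
(Check: constant term = det(-A) = (-1)^3 det A = 20; coefficient of s^2 = -tr A = -3.)
The coefficient of s^2 is -3.

-3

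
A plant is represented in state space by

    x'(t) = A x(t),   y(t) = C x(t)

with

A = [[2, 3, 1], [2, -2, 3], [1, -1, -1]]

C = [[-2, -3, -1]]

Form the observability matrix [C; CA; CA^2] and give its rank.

3

CA = [[-11, 1, -10]]
CA^2 = [[-30, -25, 2]]
Observability matrix O = [C; CA; CA^2] = [[-2, -3, -1], [-11, 1, -10], [-30, -25, 2]]
det(O) = (-2)·(1·2 - (-10)·(-25)) - (-3)·((-11)·2 - (-10)·(-30)) + (-1)·((-11)·(-25) - 1·(-30)) = (-2)·(-248) - (-3)·(-322) + (-1)·305 = -775 ≠ 0, so rank(O) = 3.
rank(O) = 3 = n, so the pair (A, C) is completely observable.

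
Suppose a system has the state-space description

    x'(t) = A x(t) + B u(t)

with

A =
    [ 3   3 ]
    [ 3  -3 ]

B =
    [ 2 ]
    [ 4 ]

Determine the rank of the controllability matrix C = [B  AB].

2

AB = [[18], [-6]]
Controllability matrix C = [B  AB] = [[2, 18], [4, -6]]
det(C) = 2·(-6) - 18·4 = -12 - 72 = -84 ≠ 0, so rank(C) = 2.
rank(C) = 2 = n, so the pair (A, B) is completely controllable.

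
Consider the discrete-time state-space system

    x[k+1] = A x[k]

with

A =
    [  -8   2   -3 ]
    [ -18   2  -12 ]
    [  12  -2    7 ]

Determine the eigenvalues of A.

-2, -1, 4

det(zI - A) = z^3 - (tr A)z^2 + (M11 + M22 + M33)z - det A, where Mii is the 2×2 principal minor of A obtained by deleting row i and column i.
tr A = (-8) + 2 + 7 = 1; M11 = 2·7 - (-12)·(-2) = 14 - 24 = -10; M22 = (-8)·7 - (-3)·12 = -56 - (-36) = -20; M33 = (-8)·2 - 2·(-18) = -16 - (-36) = 20; sum of minors = -10.
det A = (-8)·(2·7 - (-12)·(-2)) - 2·((-18)·7 - (-12)·12) + (-3)·((-18)·(-2) - 2·12) = (-8)·(-10) - 2·18 + (-3)·12 = 8.
So p(z) = det(zI - A) = z^3 - z^2 - 10z - 8.
Rational-root test: any integer root divides -8. Testing small divisors, z = -1 works: p(-1) = -1 + (-1) + 10 + (-8) = 0, so (z + 1) is a factor.
Dividing, p(z) = (z + 1)(z^2 - 2z - 8).
Factor z^2 - 2z - 8: two numbers with sum 2 and product -8 are 4 and -2, so z^2 - 2z - 8 = (z - 4)(z + 2).
Hence p(z) = (z - 4) (z + 1) (z + 2), with roots -2, -1, 4.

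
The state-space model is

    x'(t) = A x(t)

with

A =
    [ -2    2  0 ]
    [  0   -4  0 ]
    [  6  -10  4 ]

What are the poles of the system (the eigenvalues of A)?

det(sI - A) = s^3 - (tr A)s^2 + (M11 + M22 + M33)s - det A, where Mii is the 2×2 principal minor of A obtained by deleting row i and column i.
tr A = (-2) + (-4) + 4 = -2; M11 = (-4)·4 - 0·(-10) = -16 - 0 = -16; M22 = (-2)·4 - 0·6 = -8 - 0 = -8; M33 = (-2)·(-4) - 2·0 = 8 - 0 = 8; sum of minors = -16.
det A = (-2)·((-4)·4 - 0·(-10)) - 2·(0·4 - 0·6) + 0·(0·(-10) - (-4)·6) = (-2)·(-16) - 2·0 + 0·24 = 32.
So p(s) = det(sI - A) = s^3 + 2s^2 - 16s - 32.
Rational-root test: any integer root divides -32. Testing small divisors, s = -2 works: p(-2) = -8 + 8 + 32 + (-32) = 0, so (s + 2) is a factor.
Dividing, p(s) = (s + 2)(s^2 - 16).
Factor s^2 - 16: two numbers with sum 0 and product -16 are 4 and -4, so s^2 - 16 = (s - 4)(s + 4).
Hence p(s) = (s - 4) (s + 2) (s + 4), with roots -4, -2, 4.
At least one eigenvalue has non-negative real part, so the system is not asymptotically stable.

-4, -2, 4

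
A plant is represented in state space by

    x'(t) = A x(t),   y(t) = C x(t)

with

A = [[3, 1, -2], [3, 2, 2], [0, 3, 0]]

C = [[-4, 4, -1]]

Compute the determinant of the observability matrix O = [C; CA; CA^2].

3387

CA = [[0, 1, 16]]
CA^2 = [[3, 50, 2]]
Observability matrix O = [C; CA; CA^2] = [[-4, 4, -1], [0, 1, 16], [3, 50, 2]]
Expanding along the first row, det(O) = (-4)·(1·2 - 16·50) - 4·(0·2 - 16·3) + (-1)·(0·50 - 1·3) = (-4)·(-798) - 4·(-48) + (-1)·(-3) = 3387
Since det(O) ≠ 0, rank(O) = 3 and the system is completely observable.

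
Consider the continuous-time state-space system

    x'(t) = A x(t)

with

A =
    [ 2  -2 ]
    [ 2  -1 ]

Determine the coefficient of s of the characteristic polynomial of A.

-1

For a 2×2 matrix, det(sI - A) = s^2 - (tr A)s + det A.
tr A = 1, det A = 2.
So p(s) = s^2 - s + 2.
The coefficient of s is -1.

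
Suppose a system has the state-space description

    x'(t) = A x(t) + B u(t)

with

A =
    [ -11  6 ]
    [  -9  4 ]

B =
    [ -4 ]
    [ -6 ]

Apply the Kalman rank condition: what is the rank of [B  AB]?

AB = [[8], [12]]
Controllability matrix C = [B  AB] = [[-4, 8], [-6, 12]]
Every column of C is a scalar multiple of column 1 = [-4, -6] (multipliers 1, -2), so the columns span a one-dimensional space.
C ≠ 0, hence rank(C) = 1.
rank(C) = 1 < n = 2, so the pair (A, B) is not completely controllable.

1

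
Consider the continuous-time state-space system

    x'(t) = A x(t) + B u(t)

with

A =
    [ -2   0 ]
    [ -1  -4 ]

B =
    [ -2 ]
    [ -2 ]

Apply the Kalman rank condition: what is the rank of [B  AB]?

2

AB = [[4], [10]]
Controllability matrix C = [B  AB] = [[-2, 4], [-2, 10]]
det(C) = (-2)·10 - 4·(-2) = -20 - (-8) = -12 ≠ 0, so rank(C) = 2.
rank(C) = 2 = n, so the pair (A, B) is completely controllable.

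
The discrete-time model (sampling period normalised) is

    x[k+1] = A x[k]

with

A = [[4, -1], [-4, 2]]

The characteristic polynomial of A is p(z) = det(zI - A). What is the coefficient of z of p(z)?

-6

For a 2×2 matrix, det(zI - A) = z^2 - (tr A)z + det A.
tr A = 6, det A = 4.
So p(z) = z^2 - 6z + 4.
The coefficient of z is -6.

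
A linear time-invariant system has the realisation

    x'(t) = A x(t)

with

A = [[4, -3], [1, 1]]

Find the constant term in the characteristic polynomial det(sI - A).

For a 2×2 matrix, det(sI - A) = s^2 - (tr A)s + det A.
tr A = 5, det A = 7.
So p(s) = s^2 - 5s + 7.
The constant term is 7.

7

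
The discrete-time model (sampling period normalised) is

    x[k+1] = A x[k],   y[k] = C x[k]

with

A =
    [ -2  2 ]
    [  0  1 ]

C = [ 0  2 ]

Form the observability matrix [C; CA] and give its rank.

1

CA = [[0, 2]]
Observability matrix O = [C; CA] = [[0, 2], [0, 2]]
Every row of O is a scalar multiple of row 1 = [0, 2] (multipliers 1, 1), so the rows span a one-dimensional space.
O ≠ 0, hence rank(O) = 1.
rank(O) = 1 < n = 2, so the pair (A, C) is not completely observable.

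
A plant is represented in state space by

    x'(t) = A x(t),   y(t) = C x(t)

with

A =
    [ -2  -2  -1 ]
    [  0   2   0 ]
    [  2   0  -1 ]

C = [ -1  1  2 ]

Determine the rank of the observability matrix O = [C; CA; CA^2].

CA = [[6, 4, -1]]
CA^2 = [[-14, -4, -5]]
Observability matrix O = [C; CA; CA^2] = [[-1, 1, 2], [6, 4, -1], [-14, -4, -5]]
det(O) = (-1)·(4·(-5) - (-1)·(-4)) - 1·(6·(-5) - (-1)·(-14)) + 2·(6·(-4) - 4·(-14)) = (-1)·(-24) - 1·(-44) + 2·32 = 132 ≠ 0, so rank(O) = 3.
rank(O) = 3 = n, so the pair (A, C) is completely observable.

3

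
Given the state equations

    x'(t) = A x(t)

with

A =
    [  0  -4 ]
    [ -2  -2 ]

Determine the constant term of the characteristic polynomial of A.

-8

For a 2×2 matrix, det(sI - A) = s^2 - (tr A)s + det A.
tr A = -2, det A = -8.
So p(s) = s^2 + 2s - 8.
The constant term is -8.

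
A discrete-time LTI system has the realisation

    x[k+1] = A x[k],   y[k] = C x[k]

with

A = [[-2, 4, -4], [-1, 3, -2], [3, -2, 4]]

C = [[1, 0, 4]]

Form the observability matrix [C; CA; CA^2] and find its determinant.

368

CA = [[10, -4, 12]]
CA^2 = [[20, 4, 16]]
Observability matrix O = [C; CA; CA^2] = [[1, 0, 4], [10, -4, 12], [20, 4, 16]]
Expanding along the first row, det(O) = 1·((-4)·16 - 12·4) - 0·(10·16 - 12·20) + 4·(10·4 - (-4)·20) = 1·(-112) - 0·(-80) + 4·120 = 368
Since det(O) ≠ 0, rank(O) = 3 and the system is completely observable.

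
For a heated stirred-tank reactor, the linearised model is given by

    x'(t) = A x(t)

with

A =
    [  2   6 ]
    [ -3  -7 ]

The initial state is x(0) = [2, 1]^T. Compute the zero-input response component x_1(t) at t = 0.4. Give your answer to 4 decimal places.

det(sI - A) = s^2 - (tr A)s + det A, with tr A = 2 + (-7) = -5 and det A = 2·(-7) - 6·(-3) = -14 - (-18) = 4.
So p(s) = det(sI - A) = s^2 + 5s + 4.
Factor s^2 + 5s + 4: two numbers with sum -5 and product 4 are -1 and -4, so s^2 + 5s + 4 = (s + 1)(s + 4).
Hence p(s) = (s + 1) (s + 4), with roots -4, -1.
The eigenvalues -4, -1 are distinct and real, so A is diagonalisable and x(t) = e^{At} x(0) = V diag(e^{λ_i t}) V^{-1} x(0), where the columns of V are the eigenvectors.
λ = -4: A - (-4)I = [[6, 6], [-3, -3]]. Row 1 gives 6·v1 + 6·v2 = 0, so take v_1 = [1, -1]^T.
λ = -1: A - (-1)I = [[3, 6], [-3, -6]]. Row 1 gives 3·v1 + 6·v2 = 0, so take v_2 = [2, -1]^T.
V = [v_1 v_2] = [[1, 2], [-1, -1]] has det V = 1, so V^{-1} = adj(V)/det V = [[-1, -2], [1, 1]].
Modal coordinates z(0) = V^{-1} x(0): (-1)·2 + (-2)·1 = -4; 1·2 + 1·1 = 3; so z(0) = [-4, 3]^T.
x_1(t) = Σ_i (v_i)_1 · z_i(0) · e^{λ_i t} (row 1 of V times the modal terms).
x_1(0.4) = 1·(-4)·e^{-4·0.4} + 2·3·e^{-1·0.4} = (-4)·0.201897 + 6·0.670320 = 3.2143.

3.2143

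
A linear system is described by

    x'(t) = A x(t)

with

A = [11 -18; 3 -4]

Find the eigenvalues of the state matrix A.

2, 5

det(sI - A) = s^2 - (tr A)s + det A, with tr A = 11 + (-4) = 7 and det A = 11·(-4) - (-18)·3 = -44 - (-54) = 10.
So p(s) = det(sI - A) = s^2 - 7s + 10.
Factor s^2 - 7s + 10: two numbers with sum 7 and product 10 are 5 and 2, so s^2 - 7s + 10 = (s - 5)(s - 2).
Hence p(s) = (s - 5) (s - 2), with roots 2, 5.
At least one eigenvalue has non-negative real part, so the system is not asymptotically stable.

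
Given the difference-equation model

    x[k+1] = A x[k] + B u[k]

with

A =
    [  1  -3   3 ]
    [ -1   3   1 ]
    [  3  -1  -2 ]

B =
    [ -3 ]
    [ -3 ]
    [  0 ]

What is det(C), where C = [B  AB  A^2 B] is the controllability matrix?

1944

AB = [[6], [-6], [-6]]
A^2B = [[6], [-30], [36]]
Controllability matrix C = [B  AB  A^2B] = [[-3, 6, 6], [-3, -6, -30], [0, -6, 36]]
Expanding along the first row, det(C) = (-3)·((-6)·36 - (-30)·(-6)) - 6·((-3)·36 - (-30)·0) + 6·((-3)·(-6) - (-6)·0) = (-3)·(-396) - 6·(-108) + 6·18 = 1944
Since det(C) ≠ 0, rank(C) = 3 and the system is completely controllable.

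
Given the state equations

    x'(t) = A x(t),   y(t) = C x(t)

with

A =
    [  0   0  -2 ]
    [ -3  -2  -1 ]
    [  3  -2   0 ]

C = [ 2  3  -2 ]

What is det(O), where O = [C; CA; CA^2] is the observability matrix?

2479

CA = [[-15, -2, -7]]
CA^2 = [[-15, 18, 32]]
Observability matrix O = [C; CA; CA^2] = [[2, 3, -2], [-15, -2, -7], [-15, 18, 32]]
Expanding along the first row, det(O) = 2·((-2)·32 - (-7)·18) - 3·((-15)·32 - (-7)·(-15)) + (-2)·((-15)·18 - (-2)·(-15)) = 2·62 - 3·(-585) + (-2)·(-300) = 2479
Since det(O) ≠ 0, rank(O) = 3 and the system is completely observable.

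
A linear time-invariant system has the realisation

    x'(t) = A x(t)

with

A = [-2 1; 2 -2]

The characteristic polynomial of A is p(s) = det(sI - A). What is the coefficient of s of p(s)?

4

For a 2×2 matrix, det(sI - A) = s^2 - (tr A)s + det A.
tr A = -4, det A = 2.
So p(s) = s^2 + 4s + 2.
The coefficient of s is 4.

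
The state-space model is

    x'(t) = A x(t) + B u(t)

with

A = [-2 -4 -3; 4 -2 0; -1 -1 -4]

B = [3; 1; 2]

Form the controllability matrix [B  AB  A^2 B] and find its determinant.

1252

AB = [[-16], [10], [-12]]
A^2B = [[28], [-84], [54]]
Controllability matrix C = [B  AB  A^2B] = [[3, -16, 28], [1, 10, -84], [2, -12, 54]]
Expanding along the first row, det(C) = 3·(10·54 - (-84)·(-12)) - (-16)·(1·54 - (-84)·2) + 28·(1·(-12) - 10·2) = 3·(-468) - (-16)·222 + 28·(-32) = 1252
Since det(C) ≠ 0, rank(C) = 3 and the system is completely controllable.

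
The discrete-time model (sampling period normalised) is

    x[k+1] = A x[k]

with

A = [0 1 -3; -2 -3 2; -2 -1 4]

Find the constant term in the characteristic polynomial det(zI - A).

-16

Expand det(zI - A) for the 3×3 matrix.
p(z) = z^3 - z^2 - 14z - 16.
(Check: constant term = det(-A) = (-1)^3 det A = -16; coefficient of z^2 = -tr A = -1.)
The constant term is -16.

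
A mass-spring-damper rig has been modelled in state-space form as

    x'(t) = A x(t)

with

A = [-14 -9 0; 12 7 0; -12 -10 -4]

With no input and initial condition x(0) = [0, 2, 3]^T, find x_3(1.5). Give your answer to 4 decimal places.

-0.2049

det(sI - A) = s^3 - (tr A)s^2 + (M11 + M22 + M33)s - det A, where Mii is the 2×2 principal minor of A obtained by deleting row i and column i.
tr A = (-14) + 7 + (-4) = -11; M11 = 7·(-4) - 0·(-10) = -28 - 0 = -28; M22 = (-14)·(-4) - 0·(-12) = 56 - 0 = 56; M33 = (-14)·7 - (-9)·12 = -98 - (-108) = 10; sum of minors = 38.
det A = (-14)·(7·(-4) - 0·(-10)) - (-9)·(12·(-4) - 0·(-12)) + 0·(12·(-10) - 7·(-12)) = (-14)·(-28) - (-9)·(-48) + 0·(-36) = -40.
So p(s) = det(sI - A) = s^3 + 11s^2 + 38s + 40.
Rational-root test: any integer root divides 40. Testing small divisors, s = -2 works: p(-2) = -8 + 44 + (-76) + 40 = 0, so (s + 2) is a factor.
Dividing, p(s) = (s + 2)(s^2 + 9s + 20).
Factor s^2 + 9s + 20: two numbers with sum -9 and product 20 are -4 and -5, so s^2 + 9s + 20 = (s + 4)(s + 5).
Hence p(s) = (s + 2) (s + 4) (s + 5), with roots -5, -4, -2.
The eigenvalues -5, -4, -2 are distinct and real, so A is diagonalisable and x(t) = e^{At} x(0) = V diag(e^{λ_i t}) V^{-1} x(0), where the columns of V are the eigenvectors.
λ = -5: A - (-5)I = [[-9, -9, 0], [12, 12, 0], [-12, -10, 1]]. v must be orthogonal to every row; (row 1) × (row 3) = [-9, 9, -18], so take v_1 = [-1, 1, -2]^T.
λ = -4: A - (-4)I = [[-10, -9, 0], [12, 11, 0], [-12, -10, 0]]. v must be orthogonal to every row; (row 1) × (row 2) = [0, 0, -2], so take v_2 = [0, 0, 1]^T.
λ = -2: A - (-2)I = [[-12, -9, 0], [12, 9, 0], [-12, -10, -2]]. v must be orthogonal to every row; (row 1) × (row 3) = [18, -24, 12], so take v_3 = [3, -4, 2]^T.
V = [v_1 v_2 v_3] = [[-1, 0, 3], [1, 0, -4], [-2, 1, 2]] has det V = -1, so V^{-1} = adj(V)/det V = [[-4, -3, 0], [-6, -4, 1], [-1, -1, 0]].
Modal coordinates z(0) = V^{-1} x(0): (-4)·0 + (-3)·2 + 0·3 = -6; (-6)·0 + (-4)·2 + 1·3 = -5; (-1)·0 + (-1)·2 + 0·3 = -2; so z(0) = [-6, -5, -2]^T.
x_3(t) = Σ_i (v_i)_3 · z_i(0) · e^{λ_i t} (row 3 of V times the modal terms).
x_3(1.5) = (-2)·(-6)·e^{-5·1.5} + 1·(-5)·e^{-4·1.5} + 2·(-2)·e^{-2·1.5} = 12·0.000553 + (-5)·0.002479 + (-4)·0.049787 = -0.2049.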